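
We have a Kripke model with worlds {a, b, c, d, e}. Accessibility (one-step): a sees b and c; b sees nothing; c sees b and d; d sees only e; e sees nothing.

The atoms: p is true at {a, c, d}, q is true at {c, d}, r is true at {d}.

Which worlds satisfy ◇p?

{a, c}

a: successors {b, c}; p there: b:F, c:T. ✓
b: no successors, so ◇p fails. ✗
c: successors {b, d}; p there: b:F, d:T. ✓
d: successors {e}; p there: e:F. ✗
e: no successors, so ◇p fails. ✗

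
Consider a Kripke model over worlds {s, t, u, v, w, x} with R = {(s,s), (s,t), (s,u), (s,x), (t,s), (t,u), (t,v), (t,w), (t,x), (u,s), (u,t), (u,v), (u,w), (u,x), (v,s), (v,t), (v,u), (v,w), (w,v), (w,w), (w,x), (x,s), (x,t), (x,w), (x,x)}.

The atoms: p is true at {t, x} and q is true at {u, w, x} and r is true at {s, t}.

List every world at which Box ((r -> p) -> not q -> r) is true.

s: successors {s, t, u, x}; (r -> p) -> not q -> r there: s:T, t:T, u:T, x:T. ✓
t: successors {s, u, v, w, x}; (r -> p) -> not q -> r there: s:T, u:T, v:F, w:T, x:T. ✗
u: successors {s, t, v, w, x}; (r -> p) -> not q -> r there: s:T, t:T, v:F, w:T, x:T. ✗
v: successors {s, t, u, w}; (r -> p) -> not q -> r there: s:T, t:T, u:T, w:T. ✓
w: successors {v, w, x}; (r -> p) -> not q -> r there: v:F, w:T, x:T. ✗
x: successors {s, t, w, x}; (r -> p) -> not q -> r there: s:T, t:T, w:T, x:T. ✓

{s, v, x}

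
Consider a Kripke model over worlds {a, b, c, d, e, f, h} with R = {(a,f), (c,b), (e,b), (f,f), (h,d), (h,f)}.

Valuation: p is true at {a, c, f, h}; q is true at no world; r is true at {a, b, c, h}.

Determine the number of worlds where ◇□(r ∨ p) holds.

5

a: successors {f}; □(r ∨ p) there: f:T. ✓
b: no successors, so ◇□(r ∨ p) fails. ✗
c: successors {b}; □(r ∨ p) there: b:T. ✓
d: no successors, so ◇□(r ∨ p) fails. ✗
e: successors {b}; □(r ∨ p) there: b:T. ✓
f: successors {f}; □(r ∨ p) there: f:T. ✓
h: successors {d, f}; □(r ∨ p) there: d:T, f:T. ✓
Satisfying worlds: {a, c, e, f, h}.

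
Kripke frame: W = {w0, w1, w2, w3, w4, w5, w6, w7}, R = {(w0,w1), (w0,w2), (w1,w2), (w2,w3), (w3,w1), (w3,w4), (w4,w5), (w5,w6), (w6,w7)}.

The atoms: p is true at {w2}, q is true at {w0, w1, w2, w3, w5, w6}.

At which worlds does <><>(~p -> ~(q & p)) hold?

w0: successors {w1, w2}; <>(~p -> ~(q & p)) there: w1:T, w2:T. ✓
w1: successors {w2}; <>(~p -> ~(q & p)) there: w2:T. ✓
w2: successors {w3}; <>(~p -> ~(q & p)) there: w3:T. ✓
w3: successors {w1, w4}; <>(~p -> ~(q & p)) there: w1:T, w4:T. ✓
w4: successors {w5}; <>(~p -> ~(q & p)) there: w5:T. ✓
w5: successors {w6}; <>(~p -> ~(q & p)) there: w6:T. ✓
w6: successors {w7}; <>(~p -> ~(q & p)) there: w7:F. ✗
w7: no successors, so <><>(~p -> ~(q & p)) fails. ✗

{w0, w1, w2, w3, w4, w5}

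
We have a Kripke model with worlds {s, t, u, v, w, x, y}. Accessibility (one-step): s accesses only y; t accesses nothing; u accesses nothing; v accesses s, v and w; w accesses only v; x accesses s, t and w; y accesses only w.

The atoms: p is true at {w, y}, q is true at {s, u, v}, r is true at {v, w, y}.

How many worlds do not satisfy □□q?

4

s: successors {y}; □q there: y:F. ✗
t: no successors, so □□q holds vacuously. ✓
u: no successors, so □□q holds vacuously. ✓
v: successors {s, v, w}; □q there: s:F, v:F, w:T. ✗
w: successors {v}; □q there: v:F. ✗
x: successors {s, t, w}; □q there: s:F, t:T, w:T. ✗
y: successors {w}; □q there: w:T. ✓
Satisfying worlds: {t, u, y}.
So □□q fails at the other 4 worlds.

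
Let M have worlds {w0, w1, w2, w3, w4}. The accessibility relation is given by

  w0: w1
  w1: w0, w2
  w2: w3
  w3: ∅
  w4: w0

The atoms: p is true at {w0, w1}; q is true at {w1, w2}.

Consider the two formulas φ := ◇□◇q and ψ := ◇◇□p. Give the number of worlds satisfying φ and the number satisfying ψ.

For ◇□◇q:
w0: successors {w1}; □◇q there: w1:F. ✗
w1: successors {w0, w2}; □◇q there: w0:T, w2:F. ✓
w2: successors {w3}; □◇q there: w3:T. ✓
w3: no successors, so ◇□◇q fails. ✗
w4: successors {w0}; □◇q there: w0:T. ✓
— 3 worlds.
For ◇◇□p:
w0: successors {w1}; ◇□p there: w1:T. ✓
w1: successors {w0, w2}; ◇□p there: w0:F, w2:T. ✓
w2: successors {w3}; ◇□p there: w3:F. ✗
w3: no successors, so ◇◇□p fails. ✗
w4: successors {w0}; ◇□p there: w0:F. ✗
— 2 worlds.

3 and 2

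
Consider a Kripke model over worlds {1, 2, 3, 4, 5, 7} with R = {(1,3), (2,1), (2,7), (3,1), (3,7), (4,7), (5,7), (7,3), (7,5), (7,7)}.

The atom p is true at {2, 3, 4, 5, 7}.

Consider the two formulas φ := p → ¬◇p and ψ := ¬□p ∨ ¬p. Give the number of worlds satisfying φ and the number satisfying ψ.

For p → ¬◇p:
1: p is F, ¬◇p is F. ✓
2: p is T, ¬◇p is F. ✗
3: p is T, ¬◇p is F. ✗
4: p is T, ¬◇p is F. ✗
5: p is T, ¬◇p is F. ✗
7: p is T, ¬◇p is F. ✗
— 1 world.
For ¬□p ∨ ¬p:
1: ¬□p is F, ¬p is T. ✓
2: ¬□p is T, ¬p is F. ✓
3: ¬□p is T, ¬p is F. ✓
4: ¬□p is F, ¬p is F. ✗
5: ¬□p is F, ¬p is F. ✗
7: ¬□p is F, ¬p is F. ✗
— 3 worlds.

1 and 3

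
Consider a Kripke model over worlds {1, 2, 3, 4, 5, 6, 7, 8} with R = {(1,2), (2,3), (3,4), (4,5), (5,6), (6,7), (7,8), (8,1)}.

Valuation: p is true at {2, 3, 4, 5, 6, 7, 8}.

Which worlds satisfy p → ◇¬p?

{1, 8}

1: p is F, ◇¬p is F. ✓
2: p is T, ◇¬p is F. ✗
3: p is T, ◇¬p is F. ✗
4: p is T, ◇¬p is F. ✗
5: p is T, ◇¬p is F. ✗
6: p is T, ◇¬p is F. ✗
7: p is T, ◇¬p is F. ✗
8: p is T, ◇¬p is T. ✓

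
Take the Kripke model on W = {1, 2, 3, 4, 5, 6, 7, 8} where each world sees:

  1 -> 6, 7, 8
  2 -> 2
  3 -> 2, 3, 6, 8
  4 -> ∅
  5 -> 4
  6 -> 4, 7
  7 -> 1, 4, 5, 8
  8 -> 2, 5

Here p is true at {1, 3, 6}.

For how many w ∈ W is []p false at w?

7

1: successors {6, 7, 8}; p there: 6:T, 7:F, 8:F. ✗
2: successors {2}; p there: 2:F. ✗
3: successors {2, 3, 6, 8}; p there: 2:F, 3:T, 6:T, 8:F. ✗
4: no successors, so []p holds vacuously. ✓
5: successors {4}; p there: 4:F. ✗
6: successors {4, 7}; p there: 4:F, 7:F. ✗
7: successors {1, 4, 5, 8}; p there: 1:T, 4:F, 5:F, 8:F. ✗
8: successors {2, 5}; p there: 2:F, 5:F. ✗
Satisfying worlds: {4}.
So []p fails at the other 7 worlds.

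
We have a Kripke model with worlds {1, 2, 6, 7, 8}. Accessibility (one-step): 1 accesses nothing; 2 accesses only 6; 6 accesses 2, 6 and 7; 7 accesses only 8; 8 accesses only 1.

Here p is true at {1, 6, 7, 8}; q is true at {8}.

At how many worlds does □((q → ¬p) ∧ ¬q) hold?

4

1: no successors, so □((q → ¬p) ∧ ¬q) holds vacuously. ✓
2: successors {6}; (q → ¬p) ∧ ¬q there: 6:T. ✓
6: successors {2, 6, 7}; (q → ¬p) ∧ ¬q there: 2:T, 6:T, 7:T. ✓
7: successors {8}; (q → ¬p) ∧ ¬q there: 8:F. ✗
8: successors {1}; (q → ¬p) ∧ ¬q there: 1:T. ✓
Satisfying worlds: {1, 2, 6, 8}.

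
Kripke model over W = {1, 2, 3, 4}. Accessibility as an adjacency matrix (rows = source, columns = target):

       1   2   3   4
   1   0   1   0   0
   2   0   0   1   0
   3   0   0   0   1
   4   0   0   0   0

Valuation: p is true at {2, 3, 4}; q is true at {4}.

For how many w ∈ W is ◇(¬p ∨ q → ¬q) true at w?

2

1: successors {2}; ¬p ∨ q → ¬q there: 2:T. ✓
2: successors {3}; ¬p ∨ q → ¬q there: 3:T. ✓
3: successors {4}; ¬p ∨ q → ¬q there: 4:F. ✗
4: no successors, so ◇(¬p ∨ q → ¬q) fails. ✗
Satisfying worlds: {1, 2}.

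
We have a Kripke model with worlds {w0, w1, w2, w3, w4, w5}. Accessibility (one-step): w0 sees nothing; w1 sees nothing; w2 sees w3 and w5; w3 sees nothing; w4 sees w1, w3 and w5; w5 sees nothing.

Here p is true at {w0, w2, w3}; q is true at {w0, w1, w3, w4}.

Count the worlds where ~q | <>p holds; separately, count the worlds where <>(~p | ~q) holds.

For ~q | <>p:
w0: ~q is F, <>p is F. ✗
w1: ~q is F, <>p is F. ✗
w2: ~q is T, <>p is T. ✓
w3: ~q is F, <>p is F. ✗
w4: ~q is F, <>p is T. ✓
w5: ~q is T, <>p is F. ✓
— 3 worlds.
For <>(~p | ~q):
w0: no successors, so <>(~p | ~q) fails. ✗
w1: no successors, so <>(~p | ~q) fails. ✗
w2: successors {w3, w5}; ~p | ~q there: w3:F, w5:T. ✓
w3: no successors, so <>(~p | ~q) fails. ✗
w4: successors {w1, w3, w5}; ~p | ~q there: w1:T, w3:F, w5:T. ✓
w5: no successors, so <>(~p | ~q) fails. ✗
— 2 worlds.

3 and 2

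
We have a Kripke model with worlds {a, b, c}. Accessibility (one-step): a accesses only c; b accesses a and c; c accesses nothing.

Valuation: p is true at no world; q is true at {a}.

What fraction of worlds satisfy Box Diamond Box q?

a: successors {c}; Diamond Box q there: c:F. ✗
b: successors {a, c}; Diamond Box q there: a:T, c:F. ✗
c: no successors, so Box Diamond Box q holds vacuously. ✓
That's 1 of 3 worlds, so 1/3.

1/3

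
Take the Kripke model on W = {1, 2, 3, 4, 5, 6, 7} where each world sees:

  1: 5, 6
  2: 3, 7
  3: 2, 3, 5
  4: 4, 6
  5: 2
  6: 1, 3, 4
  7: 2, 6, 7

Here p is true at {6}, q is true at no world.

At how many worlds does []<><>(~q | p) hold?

7

1: successors {5, 6}; <><>(~q | p) there: 5:T, 6:T. ✓
2: successors {3, 7}; <><>(~q | p) there: 3:T, 7:T. ✓
3: successors {2, 3, 5}; <><>(~q | p) there: 2:T, 3:T, 5:T. ✓
4: successors {4, 6}; <><>(~q | p) there: 4:T, 6:T. ✓
5: successors {2}; <><>(~q | p) there: 2:T. ✓
6: successors {1, 3, 4}; <><>(~q | p) there: 1:T, 3:T, 4:T. ✓
7: successors {2, 6, 7}; <><>(~q | p) there: 2:T, 6:T, 7:T. ✓
Satisfying worlds: {1, 2, 3, 4, 5, 6, 7}.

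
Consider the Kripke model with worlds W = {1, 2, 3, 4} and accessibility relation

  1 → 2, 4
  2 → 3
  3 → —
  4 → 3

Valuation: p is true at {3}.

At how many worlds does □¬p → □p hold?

3

1: □¬p is T, □p is F. ✗
2: □¬p is F, □p is T. ✓
3: □¬p is T, □p is T. ✓
4: □¬p is F, □p is T. ✓
Satisfying worlds: {2, 3, 4}.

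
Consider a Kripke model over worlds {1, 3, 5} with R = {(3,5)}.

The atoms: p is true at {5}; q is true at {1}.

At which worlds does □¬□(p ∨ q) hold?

1: no successors, so □¬□(p ∨ q) holds vacuously. ✓
3: successors {5}; ¬□(p ∨ q) there: 5:F. ✗
5: no successors, so □¬□(p ∨ q) holds vacuously. ✓

{1, 5}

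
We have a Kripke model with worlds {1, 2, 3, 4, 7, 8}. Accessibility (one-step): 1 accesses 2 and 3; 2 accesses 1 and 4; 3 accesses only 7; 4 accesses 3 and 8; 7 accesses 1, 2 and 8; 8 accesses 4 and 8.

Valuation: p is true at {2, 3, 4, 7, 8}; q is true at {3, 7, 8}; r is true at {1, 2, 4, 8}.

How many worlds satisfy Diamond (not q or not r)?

1: successors {2, 3}; not q or not r there: 2:T, 3:T. ✓
2: successors {1, 4}; not q or not r there: 1:T, 4:T. ✓
3: successors {7}; not q or not r there: 7:T. ✓
4: successors {3, 8}; not q or not r there: 3:T, 8:F. ✓
7: successors {1, 2, 8}; not q or not r there: 1:T, 2:T, 8:F. ✓
8: successors {4, 8}; not q or not r there: 4:T, 8:F. ✓
Satisfying worlds: {1, 2, 3, 4, 7, 8}.

6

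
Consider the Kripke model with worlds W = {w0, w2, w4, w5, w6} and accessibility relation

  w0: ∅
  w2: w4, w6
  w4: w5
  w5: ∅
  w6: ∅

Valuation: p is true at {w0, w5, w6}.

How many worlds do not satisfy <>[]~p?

w0: no successors, so <>[]~p fails. ✗
w2: successors {w4, w6}; []~p there: w4:F, w6:T. ✓
w4: successors {w5}; []~p there: w5:T. ✓
w5: no successors, so <>[]~p fails. ✗
w6: no successors, so <>[]~p fails. ✗
Satisfying worlds: {w2, w4}.
So <>[]~p fails at the other 3 worlds.

3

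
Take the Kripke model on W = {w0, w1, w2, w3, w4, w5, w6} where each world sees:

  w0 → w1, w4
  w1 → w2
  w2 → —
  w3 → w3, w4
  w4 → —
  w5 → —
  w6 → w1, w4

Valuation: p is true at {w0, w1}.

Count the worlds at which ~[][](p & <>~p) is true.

w0: [][](p & <>~p) is F. ✓
w1: [][](p & <>~p) is T. ✗
w2: [][](p & <>~p) is T. ✗
w3: [][](p & <>~p) is F. ✓
w4: [][](p & <>~p) is T. ✗
w5: [][](p & <>~p) is T. ✗
w6: [][](p & <>~p) is F. ✓
Satisfying worlds: {w0, w3, w6}.

3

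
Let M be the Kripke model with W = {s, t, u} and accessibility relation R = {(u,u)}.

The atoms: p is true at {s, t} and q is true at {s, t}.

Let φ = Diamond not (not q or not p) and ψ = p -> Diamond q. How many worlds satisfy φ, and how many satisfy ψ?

0 and 1

For Diamond not (not q or not p):
s: no successors, so Diamond not (not q or not p) fails. ✗
t: no successors, so Diamond not (not q or not p) fails. ✗
u: successors {u}; not (not q or not p) there: u:F. ✗
— 0 worlds.
For p -> Diamond q:
s: p is T, Diamond q is F. ✗
t: p is T, Diamond q is F. ✗
u: p is F, Diamond q is F. ✓
— 1 world.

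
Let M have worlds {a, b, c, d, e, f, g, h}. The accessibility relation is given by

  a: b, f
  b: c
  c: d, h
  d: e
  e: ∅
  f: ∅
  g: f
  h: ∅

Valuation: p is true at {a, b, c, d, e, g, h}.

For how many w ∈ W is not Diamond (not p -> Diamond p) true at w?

a: Diamond (not p -> Diamond p) is T. ✗
b: Diamond (not p -> Diamond p) is T. ✗
c: Diamond (not p -> Diamond p) is T. ✗
d: Diamond (not p -> Diamond p) is T. ✗
e: Diamond (not p -> Diamond p) is F. ✓
f: Diamond (not p -> Diamond p) is F. ✓
g: Diamond (not p -> Diamond p) is F. ✓
h: Diamond (not p -> Diamond p) is F. ✓
Satisfying worlds: {e, f, g, h}.

4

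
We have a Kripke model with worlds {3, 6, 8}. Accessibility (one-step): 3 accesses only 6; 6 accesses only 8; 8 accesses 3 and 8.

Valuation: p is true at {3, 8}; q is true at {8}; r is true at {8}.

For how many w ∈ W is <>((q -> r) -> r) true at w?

2

3: successors {6}; (q -> r) -> r there: 6:F. ✗
6: successors {8}; (q -> r) -> r there: 8:T. ✓
8: successors {3, 8}; (q -> r) -> r there: 3:F, 8:T. ✓
Satisfying worlds: {6, 8}.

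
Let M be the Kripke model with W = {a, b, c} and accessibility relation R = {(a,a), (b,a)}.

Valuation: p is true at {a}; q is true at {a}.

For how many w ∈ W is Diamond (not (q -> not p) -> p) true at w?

2

a: successors {a}; not (q -> not p) -> p there: a:T. ✓
b: successors {a}; not (q -> not p) -> p there: a:T. ✓
c: no successors, so Diamond (not (q -> not p) -> p) fails. ✗
Satisfying worlds: {a, b}.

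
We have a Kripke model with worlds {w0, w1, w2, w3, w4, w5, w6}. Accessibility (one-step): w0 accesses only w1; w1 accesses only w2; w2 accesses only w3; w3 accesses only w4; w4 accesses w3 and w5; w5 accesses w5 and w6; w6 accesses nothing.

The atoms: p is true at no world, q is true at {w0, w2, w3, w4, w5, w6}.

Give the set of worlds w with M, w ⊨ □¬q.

w0: successors {w1}; ¬q there: w1:T. ✓
w1: successors {w2}; ¬q there: w2:F. ✗
w2: successors {w3}; ¬q there: w3:F. ✗
w3: successors {w4}; ¬q there: w4:F. ✗
w4: successors {w3, w5}; ¬q there: w3:F, w5:F. ✗
w5: successors {w5, w6}; ¬q there: w5:F, w6:F. ✗
w6: no successors, so □¬q holds vacuously. ✓

{w0, w6}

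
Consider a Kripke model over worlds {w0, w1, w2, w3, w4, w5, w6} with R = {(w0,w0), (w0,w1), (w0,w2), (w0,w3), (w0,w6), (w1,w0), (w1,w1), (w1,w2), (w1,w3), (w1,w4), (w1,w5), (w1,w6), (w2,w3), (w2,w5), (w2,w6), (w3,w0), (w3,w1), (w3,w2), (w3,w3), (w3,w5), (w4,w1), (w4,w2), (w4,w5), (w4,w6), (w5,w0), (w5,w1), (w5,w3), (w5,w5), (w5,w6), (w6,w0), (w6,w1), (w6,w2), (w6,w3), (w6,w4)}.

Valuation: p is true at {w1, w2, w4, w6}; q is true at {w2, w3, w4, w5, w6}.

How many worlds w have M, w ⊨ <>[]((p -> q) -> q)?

5

w0: successors {w0, w1, w2, w3, w6}; []((p -> q) -> q) there: w0:F, w1:F, w2:T, w3:F, w6:F. ✓
w1: successors {w0, w1, w2, w3, w4, w5, w6}; []((p -> q) -> q) there: w0:F, w1:F, w2:T, w3:F, w4:T, w5:F, w6:F. ✓
w2: successors {w3, w5, w6}; []((p -> q) -> q) there: w3:F, w5:F, w6:F. ✗
w3: successors {w0, w1, w2, w3, w5}; []((p -> q) -> q) there: w0:F, w1:F, w2:T, w3:F, w5:F. ✓
w4: successors {w1, w2, w5, w6}; []((p -> q) -> q) there: w1:F, w2:T, w5:F, w6:F. ✓
w5: successors {w0, w1, w3, w5, w6}; []((p -> q) -> q) there: w0:F, w1:F, w3:F, w5:F, w6:F. ✗
w6: successors {w0, w1, w2, w3, w4}; []((p -> q) -> q) there: w0:F, w1:F, w2:T, w3:F, w4:T. ✓
Satisfying worlds: {w0, w1, w3, w4, w6}.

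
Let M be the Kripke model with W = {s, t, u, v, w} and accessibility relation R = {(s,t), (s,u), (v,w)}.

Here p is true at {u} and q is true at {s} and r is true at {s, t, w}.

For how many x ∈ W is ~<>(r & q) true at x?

s: <>(r & q) is F. ✓
t: <>(r & q) is F. ✓
u: <>(r & q) is F. ✓
v: <>(r & q) is F. ✓
w: <>(r & q) is F. ✓
Satisfying worlds: {s, t, u, v, w}.

5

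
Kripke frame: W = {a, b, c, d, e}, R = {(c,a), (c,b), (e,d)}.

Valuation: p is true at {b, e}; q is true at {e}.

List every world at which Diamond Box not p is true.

{c, e}

a: no successors, so Diamond Box not p fails. ✗
b: no successors, so Diamond Box not p fails. ✗
c: successors {a, b}; Box not p there: a:T, b:T. ✓
d: no successors, so Diamond Box not p fails. ✗
e: successors {d}; Box not p there: d:T. ✓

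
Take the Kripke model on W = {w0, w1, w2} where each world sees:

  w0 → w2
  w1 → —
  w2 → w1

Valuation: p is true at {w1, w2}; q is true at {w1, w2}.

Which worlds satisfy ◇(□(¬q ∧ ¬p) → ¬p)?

w0: successors {w2}; □(¬q ∧ ¬p) → ¬p there: w2:T. ✓
w1: no successors, so ◇(□(¬q ∧ ¬p) → ¬p) fails. ✗
w2: successors {w1}; □(¬q ∧ ¬p) → ¬p there: w1:F. ✗

{w0}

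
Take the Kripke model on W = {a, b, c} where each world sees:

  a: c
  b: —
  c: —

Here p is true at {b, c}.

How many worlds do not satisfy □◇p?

a: successors {c}; ◇p there: c:F. ✗
b: no successors, so □◇p holds vacuously. ✓
c: no successors, so □◇p holds vacuously. ✓
Satisfying worlds: {b, c}.
So □◇p fails at the other 1 world.

1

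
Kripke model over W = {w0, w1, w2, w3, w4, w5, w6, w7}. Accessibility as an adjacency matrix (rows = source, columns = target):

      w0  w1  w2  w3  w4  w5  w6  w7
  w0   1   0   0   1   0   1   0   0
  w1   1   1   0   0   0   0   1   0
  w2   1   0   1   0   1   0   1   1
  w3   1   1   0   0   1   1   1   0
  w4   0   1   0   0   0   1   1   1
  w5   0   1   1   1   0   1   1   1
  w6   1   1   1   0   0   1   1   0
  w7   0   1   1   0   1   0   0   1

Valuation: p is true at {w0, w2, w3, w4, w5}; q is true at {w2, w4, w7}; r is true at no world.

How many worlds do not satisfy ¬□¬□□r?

8

w0: □¬□□r is T. ✗
w1: □¬□□r is T. ✗
w2: □¬□□r is T. ✗
w3: □¬□□r is T. ✗
w4: □¬□□r is T. ✗
w5: □¬□□r is T. ✗
w6: □¬□□r is T. ✗
w7: □¬□□r is T. ✗
Satisfying worlds: ∅.
So ¬□¬□□r fails at the other 8 worlds.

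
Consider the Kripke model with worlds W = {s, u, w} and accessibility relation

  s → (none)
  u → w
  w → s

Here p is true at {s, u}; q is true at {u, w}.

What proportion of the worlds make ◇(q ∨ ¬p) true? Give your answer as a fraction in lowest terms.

s: no successors, so ◇(q ∨ ¬p) fails. ✗
u: successors {w}; q ∨ ¬p there: w:T. ✓
w: successors {s}; q ∨ ¬p there: s:F. ✗
That's 1 of 3 worlds, so 1/3.

1/3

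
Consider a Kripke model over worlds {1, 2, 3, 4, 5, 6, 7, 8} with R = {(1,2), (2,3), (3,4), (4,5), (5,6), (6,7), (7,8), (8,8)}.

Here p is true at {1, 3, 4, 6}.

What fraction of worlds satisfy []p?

3/8

1: successors {2}; p there: 2:F. ✗
2: successors {3}; p there: 3:T. ✓
3: successors {4}; p there: 4:T. ✓
4: successors {5}; p there: 5:F. ✗
5: successors {6}; p there: 6:T. ✓
6: successors {7}; p there: 7:F. ✗
7: successors {8}; p there: 8:F. ✗
8: successors {8}; p there: 8:F. ✗
That's 3 of 8 worlds, so 3/8.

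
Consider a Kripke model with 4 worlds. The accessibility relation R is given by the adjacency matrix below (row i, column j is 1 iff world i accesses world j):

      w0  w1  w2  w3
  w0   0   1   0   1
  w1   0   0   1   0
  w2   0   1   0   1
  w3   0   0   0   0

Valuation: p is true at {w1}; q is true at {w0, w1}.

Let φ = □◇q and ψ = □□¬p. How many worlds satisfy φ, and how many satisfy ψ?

For □◇q:
w0: successors {w1, w3}; ◇q there: w1:F, w3:F. ✗
w1: successors {w2}; ◇q there: w2:T. ✓
w2: successors {w1, w3}; ◇q there: w1:F, w3:F. ✗
w3: no successors, so □◇q holds vacuously. ✓
— 2 worlds.
For □□¬p:
w0: successors {w1, w3}; □¬p there: w1:T, w3:T. ✓
w1: successors {w2}; □¬p there: w2:F. ✗
w2: successors {w1, w3}; □¬p there: w1:T, w3:T. ✓
w3: no successors, so □□¬p holds vacuously. ✓
— 3 worlds.

2 and 3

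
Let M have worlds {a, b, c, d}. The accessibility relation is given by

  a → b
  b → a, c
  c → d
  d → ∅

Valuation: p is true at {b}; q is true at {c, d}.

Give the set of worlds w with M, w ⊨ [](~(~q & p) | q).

a: successors {b}; ~(~q & p) | q there: b:F. ✗
b: successors {a, c}; ~(~q & p) | q there: a:T, c:T. ✓
c: successors {d}; ~(~q & p) | q there: d:T. ✓
d: no successors, so [](~(~q & p) | q) holds vacuously. ✓

{b, c, d}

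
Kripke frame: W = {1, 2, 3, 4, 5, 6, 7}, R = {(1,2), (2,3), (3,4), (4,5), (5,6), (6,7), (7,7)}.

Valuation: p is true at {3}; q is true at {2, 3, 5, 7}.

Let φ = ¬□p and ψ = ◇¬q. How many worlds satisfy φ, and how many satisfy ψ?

For ¬□p:
1: □p is F. ✓
2: □p is T. ✗
3: □p is F. ✓
4: □p is F. ✓
5: □p is F. ✓
6: □p is F. ✓
7: □p is F. ✓
— 6 worlds.
For ◇¬q:
1: successors {2}; ¬q there: 2:F. ✗
2: successors {3}; ¬q there: 3:F. ✗
3: successors {4}; ¬q there: 4:T. ✓
4: successors {5}; ¬q there: 5:F. ✗
5: successors {6}; ¬q there: 6:T. ✓
6: successors {7}; ¬q there: 7:F. ✗
7: successors {7}; ¬q there: 7:F. ✗
— 2 worlds.

6 and 2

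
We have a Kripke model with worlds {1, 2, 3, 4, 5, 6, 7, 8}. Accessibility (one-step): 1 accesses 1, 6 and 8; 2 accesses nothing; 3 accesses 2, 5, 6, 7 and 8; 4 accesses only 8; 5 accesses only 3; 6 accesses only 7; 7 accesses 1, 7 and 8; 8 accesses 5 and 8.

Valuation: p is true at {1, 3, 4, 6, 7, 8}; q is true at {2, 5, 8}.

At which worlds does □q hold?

1: successors {1, 6, 8}; q there: 1:F, 6:F, 8:T. ✗
2: no successors, so □q holds vacuously. ✓
3: successors {2, 5, 6, 7, 8}; q there: 2:T, 5:T, 6:F, 7:F, 8:T. ✗
4: successors {8}; q there: 8:T. ✓
5: successors {3}; q there: 3:F. ✗
6: successors {7}; q there: 7:F. ✗
7: successors {1, 7, 8}; q there: 1:F, 7:F, 8:T. ✗
8: successors {5, 8}; q there: 5:T, 8:T. ✓

{2, 4, 8}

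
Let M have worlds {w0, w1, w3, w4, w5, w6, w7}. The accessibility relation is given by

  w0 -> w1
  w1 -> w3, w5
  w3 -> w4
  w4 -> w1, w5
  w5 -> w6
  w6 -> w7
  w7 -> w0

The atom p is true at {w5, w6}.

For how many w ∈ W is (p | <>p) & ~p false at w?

5

w0: p | <>p is F, ~p is T. ✗
w1: p | <>p is T, ~p is T. ✓
w3: p | <>p is F, ~p is T. ✗
w4: p | <>p is T, ~p is T. ✓
w5: p | <>p is T, ~p is F. ✗
w6: p | <>p is T, ~p is F. ✗
w7: p | <>p is F, ~p is T. ✗
Satisfying worlds: {w1, w4}.
So (p | <>p) & ~p fails at the other 5 worlds.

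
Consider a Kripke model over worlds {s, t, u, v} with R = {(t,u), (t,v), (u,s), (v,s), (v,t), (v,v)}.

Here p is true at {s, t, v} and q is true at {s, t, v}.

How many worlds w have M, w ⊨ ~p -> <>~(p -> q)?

s: ~p is F, <>~(p -> q) is F. ✓
t: ~p is F, <>~(p -> q) is F. ✓
u: ~p is T, <>~(p -> q) is F. ✗
v: ~p is F, <>~(p -> q) is F. ✓
Satisfying worlds: {s, t, v}.

3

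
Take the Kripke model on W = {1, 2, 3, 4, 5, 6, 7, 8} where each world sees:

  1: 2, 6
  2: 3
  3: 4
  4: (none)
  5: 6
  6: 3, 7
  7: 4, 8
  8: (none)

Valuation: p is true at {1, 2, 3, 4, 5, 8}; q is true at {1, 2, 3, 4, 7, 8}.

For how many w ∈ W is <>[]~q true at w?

1: successors {2, 6}; []~q there: 2:F, 6:F. ✗
2: successors {3}; []~q there: 3:F. ✗
3: successors {4}; []~q there: 4:T. ✓
4: no successors, so <>[]~q fails. ✗
5: successors {6}; []~q there: 6:F. ✗
6: successors {3, 7}; []~q there: 3:F, 7:F. ✗
7: successors {4, 8}; []~q there: 4:T, 8:T. ✓
8: no successors, so <>[]~q fails. ✗
Satisfying worlds: {3, 7}.

2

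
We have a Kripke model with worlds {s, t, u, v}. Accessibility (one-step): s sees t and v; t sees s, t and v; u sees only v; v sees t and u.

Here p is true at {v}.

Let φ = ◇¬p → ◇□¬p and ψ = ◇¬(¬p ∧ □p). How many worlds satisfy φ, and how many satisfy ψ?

3 and 4

For ◇¬p → ◇□¬p:
s: ◇¬p is T, ◇□¬p is T. ✓
t: ◇¬p is T, ◇□¬p is T. ✓
u: ◇¬p is F, ◇□¬p is T. ✓
v: ◇¬p is T, ◇□¬p is F. ✗
— 3 worlds.
For ◇¬(¬p ∧ □p):
s: successors {t, v}; ¬(¬p ∧ □p) there: t:T, v:T. ✓
t: successors {s, t, v}; ¬(¬p ∧ □p) there: s:T, t:T, v:T. ✓
u: successors {v}; ¬(¬p ∧ □p) there: v:T. ✓
v: successors {t, u}; ¬(¬p ∧ □p) there: t:T, u:F. ✓
— 4 worlds.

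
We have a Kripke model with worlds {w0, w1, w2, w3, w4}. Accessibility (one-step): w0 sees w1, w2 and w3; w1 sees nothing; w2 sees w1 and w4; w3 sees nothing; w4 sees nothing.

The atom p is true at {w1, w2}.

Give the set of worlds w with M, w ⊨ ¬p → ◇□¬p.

{w0, w1, w2}

w0: ¬p is T, ◇□¬p is T. ✓
w1: ¬p is F, ◇□¬p is F. ✓
w2: ¬p is F, ◇□¬p is T. ✓
w3: ¬p is T, ◇□¬p is F. ✗
w4: ¬p is T, ◇□¬p is F. ✗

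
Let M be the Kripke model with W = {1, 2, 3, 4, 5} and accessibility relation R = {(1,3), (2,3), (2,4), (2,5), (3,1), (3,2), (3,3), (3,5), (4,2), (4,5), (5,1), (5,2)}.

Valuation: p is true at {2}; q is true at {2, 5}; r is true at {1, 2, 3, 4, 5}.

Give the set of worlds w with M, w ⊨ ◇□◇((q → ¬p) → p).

{3, 4, 5}

1: successors {3}; □◇((q → ¬p) → p) there: 3:F. ✗
2: successors {3, 4, 5}; □◇((q → ¬p) → p) there: 3:F, 4:F, 5:F. ✗
3: successors {1, 2, 3, 5}; □◇((q → ¬p) → p) there: 1:T, 2:T, 3:F, 5:F. ✓
4: successors {2, 5}; □◇((q → ¬p) → p) there: 2:T, 5:F. ✓
5: successors {1, 2}; □◇((q → ¬p) → p) there: 1:T, 2:T. ✓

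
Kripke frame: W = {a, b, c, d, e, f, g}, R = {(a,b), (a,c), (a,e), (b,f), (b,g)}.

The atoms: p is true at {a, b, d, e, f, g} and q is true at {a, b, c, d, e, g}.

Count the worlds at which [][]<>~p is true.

6

a: successors {b, c, e}; []<>~p there: b:F, c:T, e:T. ✗
b: successors {f, g}; []<>~p there: f:T, g:T. ✓
c: no successors, so [][]<>~p holds vacuously. ✓
d: no successors, so [][]<>~p holds vacuously. ✓
e: no successors, so [][]<>~p holds vacuously. ✓
f: no successors, so [][]<>~p holds vacuously. ✓
g: no successors, so [][]<>~p holds vacuously. ✓
Satisfying worlds: {b, c, d, e, f, g}.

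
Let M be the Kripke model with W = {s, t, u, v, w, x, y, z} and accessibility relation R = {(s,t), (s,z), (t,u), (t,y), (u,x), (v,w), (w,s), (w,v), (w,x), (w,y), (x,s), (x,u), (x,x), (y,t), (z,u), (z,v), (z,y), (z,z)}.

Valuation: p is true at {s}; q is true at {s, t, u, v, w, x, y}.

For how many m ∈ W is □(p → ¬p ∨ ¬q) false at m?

s: successors {t, z}; p → ¬p ∨ ¬q there: t:T, z:T. ✓
t: successors {u, y}; p → ¬p ∨ ¬q there: u:T, y:T. ✓
u: successors {x}; p → ¬p ∨ ¬q there: x:T. ✓
v: successors {w}; p → ¬p ∨ ¬q there: w:T. ✓
w: successors {s, v, x, y}; p → ¬p ∨ ¬q there: s:F, v:T, x:T, y:T. ✗
x: successors {s, u, x}; p → ¬p ∨ ¬q there: s:F, u:T, x:T. ✗
y: successors {t}; p → ¬p ∨ ¬q there: t:T. ✓
z: successors {u, v, y, z}; p → ¬p ∨ ¬q there: u:T, v:T, y:T, z:T. ✓
Satisfying worlds: {s, t, u, v, y, z}.
So □(p → ¬p ∨ ¬q) fails at the other 2 worlds.

2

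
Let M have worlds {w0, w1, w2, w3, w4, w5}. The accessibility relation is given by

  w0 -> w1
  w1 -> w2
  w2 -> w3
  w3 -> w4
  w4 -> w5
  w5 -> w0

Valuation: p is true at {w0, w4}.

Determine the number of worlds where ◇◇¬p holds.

4

w0: successors {w1}; ◇¬p there: w1:T. ✓
w1: successors {w2}; ◇¬p there: w2:T. ✓
w2: successors {w3}; ◇¬p there: w3:F. ✗
w3: successors {w4}; ◇¬p there: w4:T. ✓
w4: successors {w5}; ◇¬p there: w5:F. ✗
w5: successors {w0}; ◇¬p there: w0:T. ✓
Satisfying worlds: {w0, w1, w3, w5}.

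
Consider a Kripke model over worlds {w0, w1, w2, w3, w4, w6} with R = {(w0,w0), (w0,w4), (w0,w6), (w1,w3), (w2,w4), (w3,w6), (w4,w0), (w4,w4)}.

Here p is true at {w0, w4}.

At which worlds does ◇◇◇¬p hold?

{w0, w2, w4}

w0: successors {w0, w4, w6}; ◇◇¬p there: w0:T, w4:T, w6:F. ✓
w1: successors {w3}; ◇◇¬p there: w3:F. ✗
w2: successors {w4}; ◇◇¬p there: w4:T. ✓
w3: successors {w6}; ◇◇¬p there: w6:F. ✗
w4: successors {w0, w4}; ◇◇¬p there: w0:T, w4:T. ✓
w6: no successors, so ◇◇◇¬p fails. ✗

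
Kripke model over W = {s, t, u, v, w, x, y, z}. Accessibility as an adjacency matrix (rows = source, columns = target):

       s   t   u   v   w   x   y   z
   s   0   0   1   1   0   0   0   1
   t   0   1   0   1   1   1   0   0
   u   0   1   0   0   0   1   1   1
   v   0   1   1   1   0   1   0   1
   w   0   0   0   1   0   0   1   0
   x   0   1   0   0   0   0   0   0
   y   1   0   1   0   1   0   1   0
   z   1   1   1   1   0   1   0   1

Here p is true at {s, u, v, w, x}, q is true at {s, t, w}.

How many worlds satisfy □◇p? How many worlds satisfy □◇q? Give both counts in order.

For □◇p:
s: successors {u, v, z}; ◇p there: u:T, v:T, z:T. ✓
t: successors {t, v, w, x}; ◇p there: t:T, v:T, w:T, x:F. ✗
u: successors {t, x, y, z}; ◇p there: t:T, x:F, y:T, z:T. ✗
v: successors {t, u, v, x, z}; ◇p there: t:T, u:T, v:T, x:F, z:T. ✗
w: successors {v, y}; ◇p there: v:T, y:T. ✓
x: successors {t}; ◇p there: t:T. ✓
y: successors {s, u, w, y}; ◇p there: s:T, u:T, w:T, y:T. ✓
z: successors {s, t, u, v, x, z}; ◇p there: s:T, t:T, u:T, v:T, x:F, z:T. ✗
— 4 worlds.
For □◇q:
s: successors {u, v, z}; ◇q there: u:T, v:T, z:T. ✓
t: successors {t, v, w, x}; ◇q there: t:T, v:T, w:F, x:T. ✗
u: successors {t, x, y, z}; ◇q there: t:T, x:T, y:T, z:T. ✓
v: successors {t, u, v, x, z}; ◇q there: t:T, u:T, v:T, x:T, z:T. ✓
w: successors {v, y}; ◇q there: v:T, y:T. ✓
x: successors {t}; ◇q there: t:T. ✓
y: successors {s, u, w, y}; ◇q there: s:F, u:T, w:F, y:T. ✗
z: successors {s, t, u, v, x, z}; ◇q there: s:F, t:T, u:T, v:T, x:T, z:T. ✗
— 5 worlds.

4 and 5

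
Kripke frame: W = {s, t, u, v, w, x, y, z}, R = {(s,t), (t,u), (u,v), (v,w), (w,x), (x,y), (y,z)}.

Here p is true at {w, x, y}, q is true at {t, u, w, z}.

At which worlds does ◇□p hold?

{u, v, w, y}

s: successors {t}; □p there: t:F. ✗
t: successors {u}; □p there: u:F. ✗
u: successors {v}; □p there: v:T. ✓
v: successors {w}; □p there: w:T. ✓
w: successors {x}; □p there: x:T. ✓
x: successors {y}; □p there: y:F. ✗
y: successors {z}; □p there: z:T. ✓
z: no successors, so ◇□p fails. ✗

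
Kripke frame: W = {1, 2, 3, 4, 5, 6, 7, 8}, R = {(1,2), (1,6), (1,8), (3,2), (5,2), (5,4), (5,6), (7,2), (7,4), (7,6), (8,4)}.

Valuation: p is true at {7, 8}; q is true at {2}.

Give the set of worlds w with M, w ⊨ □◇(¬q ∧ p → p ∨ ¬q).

1: successors {2, 6, 8}; ◇(¬q ∧ p → p ∨ ¬q) there: 2:F, 6:F, 8:T. ✗
2: no successors, so □◇(¬q ∧ p → p ∨ ¬q) holds vacuously. ✓
3: successors {2}; ◇(¬q ∧ p → p ∨ ¬q) there: 2:F. ✗
4: no successors, so □◇(¬q ∧ p → p ∨ ¬q) holds vacuously. ✓
5: successors {2, 4, 6}; ◇(¬q ∧ p → p ∨ ¬q) there: 2:F, 4:F, 6:F. ✗
6: no successors, so □◇(¬q ∧ p → p ∨ ¬q) holds vacuously. ✓
7: successors {2, 4, 6}; ◇(¬q ∧ p → p ∨ ¬q) there: 2:F, 4:F, 6:F. ✗
8: successors {4}; ◇(¬q ∧ p → p ∨ ¬q) there: 4:F. ✗

{2, 4, 6}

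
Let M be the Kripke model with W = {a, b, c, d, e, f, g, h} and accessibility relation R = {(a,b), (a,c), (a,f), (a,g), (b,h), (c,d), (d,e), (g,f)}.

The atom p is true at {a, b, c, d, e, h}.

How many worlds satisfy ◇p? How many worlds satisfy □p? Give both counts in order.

For ◇p:
a: successors {b, c, f, g}; p there: b:T, c:T, f:F, g:F. ✓
b: successors {h}; p there: h:T. ✓
c: successors {d}; p there: d:T. ✓
d: successors {e}; p there: e:T. ✓
e: no successors, so ◇p fails. ✗
f: no successors, so ◇p fails. ✗
g: successors {f}; p there: f:F. ✗
h: no successors, so ◇p fails. ✗
— 4 worlds.
For □p:
a: successors {b, c, f, g}; p there: b:T, c:T, f:F, g:F. ✗
b: successors {h}; p there: h:T. ✓
c: successors {d}; p there: d:T. ✓
d: successors {e}; p there: e:T. ✓
e: no successors, so □p holds vacuously. ✓
f: no successors, so □p holds vacuously. ✓
g: successors {f}; p there: f:F. ✗
h: no successors, so □p holds vacuously. ✓
— 6 worlds.

4 and 6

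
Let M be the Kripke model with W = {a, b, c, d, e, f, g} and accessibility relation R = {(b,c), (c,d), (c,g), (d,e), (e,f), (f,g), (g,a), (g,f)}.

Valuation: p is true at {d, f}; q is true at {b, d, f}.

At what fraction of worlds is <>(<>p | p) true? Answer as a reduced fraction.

a: no successors, so <>(<>p | p) fails. ✗
b: successors {c}; <>p | p there: c:T. ✓
c: successors {d, g}; <>p | p there: d:T, g:T. ✓
d: successors {e}; <>p | p there: e:T. ✓
e: successors {f}; <>p | p there: f:T. ✓
f: successors {g}; <>p | p there: g:T. ✓
g: successors {a, f}; <>p | p there: a:F, f:T. ✓
That's 6 of 7 worlds, so 6/7.

6/7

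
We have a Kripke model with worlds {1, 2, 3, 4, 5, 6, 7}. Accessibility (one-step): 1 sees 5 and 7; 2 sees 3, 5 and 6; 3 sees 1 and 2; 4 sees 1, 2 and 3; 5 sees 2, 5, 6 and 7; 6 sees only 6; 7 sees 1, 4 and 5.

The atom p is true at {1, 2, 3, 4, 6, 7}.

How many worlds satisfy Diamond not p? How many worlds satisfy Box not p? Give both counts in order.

For Diamond not p:
1: successors {5, 7}; not p there: 5:T, 7:F. ✓
2: successors {3, 5, 6}; not p there: 3:F, 5:T, 6:F. ✓
3: successors {1, 2}; not p there: 1:F, 2:F. ✗
4: successors {1, 2, 3}; not p there: 1:F, 2:F, 3:F. ✗
5: successors {2, 5, 6, 7}; not p there: 2:F, 5:T, 6:F, 7:F. ✓
6: successors {6}; not p there: 6:F. ✗
7: successors {1, 4, 5}; not p there: 1:F, 4:F, 5:T. ✓
— 4 worlds.
For Box not p:
1: successors {5, 7}; not p there: 5:T, 7:F. ✗
2: successors {3, 5, 6}; not p there: 3:F, 5:T, 6:F. ✗
3: successors {1, 2}; not p there: 1:F, 2:F. ✗
4: successors {1, 2, 3}; not p there: 1:F, 2:F, 3:F. ✗
5: successors {2, 5, 6, 7}; not p there: 2:F, 5:T, 6:F, 7:F. ✗
6: successors {6}; not p there: 6:F. ✗
7: successors {1, 4, 5}; not p there: 1:F, 4:F, 5:T. ✗
— 0 worlds.

4 and 0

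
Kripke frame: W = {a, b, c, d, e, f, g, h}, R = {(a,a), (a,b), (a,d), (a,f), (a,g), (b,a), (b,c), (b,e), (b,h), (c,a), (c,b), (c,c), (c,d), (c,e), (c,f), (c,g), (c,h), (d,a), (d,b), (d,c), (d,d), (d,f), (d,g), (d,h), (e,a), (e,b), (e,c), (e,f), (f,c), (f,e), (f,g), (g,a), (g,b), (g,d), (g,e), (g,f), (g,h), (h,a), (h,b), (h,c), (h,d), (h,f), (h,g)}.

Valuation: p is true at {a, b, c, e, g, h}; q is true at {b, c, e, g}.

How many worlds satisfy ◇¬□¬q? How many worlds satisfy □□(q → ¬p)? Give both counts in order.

8 and 0

For ◇¬□¬q:
a: successors {a, b, d, f, g}; ¬□¬q there: a:T, b:T, d:T, f:T, g:T. ✓
b: successors {a, c, e, h}; ¬□¬q there: a:T, c:T, e:T, h:T. ✓
c: successors {a, b, c, d, e, f, g, h}; ¬□¬q there: a:T, b:T, c:T, d:T, e:T, f:T, g:T, h:T. ✓
d: successors {a, b, c, d, f, g, h}; ¬□¬q there: a:T, b:T, c:T, d:T, f:T, g:T, h:T. ✓
e: successors {a, b, c, f}; ¬□¬q there: a:T, b:T, c:T, f:T. ✓
f: successors {c, e, g}; ¬□¬q there: c:T, e:T, g:T. ✓
g: successors {a, b, d, e, f, h}; ¬□¬q there: a:T, b:T, d:T, e:T, f:T, h:T. ✓
h: successors {a, b, c, d, f, g}; ¬□¬q there: a:T, b:T, c:T, d:T, f:T, g:T. ✓
— 8 worlds.
For □□(q → ¬p):
a: successors {a, b, d, f, g}; □(q → ¬p) there: a:F, b:F, d:F, f:F, g:F. ✗
b: successors {a, c, e, h}; □(q → ¬p) there: a:F, c:F, e:F, h:F. ✗
c: successors {a, b, c, d, e, f, g, h}; □(q → ¬p) there: a:F, b:F, c:F, d:F, e:F, f:F, g:F, h:F. ✗
d: successors {a, b, c, d, f, g, h}; □(q → ¬p) there: a:F, b:F, c:F, d:F, f:F, g:F, h:F. ✗
e: successors {a, b, c, f}; □(q → ¬p) there: a:F, b:F, c:F, f:F. ✗
f: successors {c, e, g}; □(q → ¬p) there: c:F, e:F, g:F. ✗
g: successors {a, b, d, e, f, h}; □(q → ¬p) there: a:F, b:F, d:F, e:F, f:F, h:F. ✗
h: successors {a, b, c, d, f, g}; □(q → ¬p) there: a:F, b:F, c:F, d:F, f:F, g:F. ✗
— 0 worlds.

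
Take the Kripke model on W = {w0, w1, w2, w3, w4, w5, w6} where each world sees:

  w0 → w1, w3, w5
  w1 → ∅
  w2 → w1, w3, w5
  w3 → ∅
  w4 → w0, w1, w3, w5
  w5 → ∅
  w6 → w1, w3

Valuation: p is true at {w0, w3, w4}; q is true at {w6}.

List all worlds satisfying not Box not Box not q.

w0: Box not Box not q is F. ✓
w1: Box not Box not q is T. ✗
w2: Box not Box not q is F. ✓
w3: Box not Box not q is T. ✗
w4: Box not Box not q is F. ✓
w5: Box not Box not q is T. ✗
w6: Box not Box not q is F. ✓

{w0, w2, w4, w6}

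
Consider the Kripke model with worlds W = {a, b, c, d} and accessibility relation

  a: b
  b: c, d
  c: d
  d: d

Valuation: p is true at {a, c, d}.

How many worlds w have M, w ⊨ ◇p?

3

a: successors {b}; p there: b:F. ✗
b: successors {c, d}; p there: c:T, d:T. ✓
c: successors {d}; p there: d:T. ✓
d: successors {d}; p there: d:T. ✓
Satisfying worlds: {b, c, d}.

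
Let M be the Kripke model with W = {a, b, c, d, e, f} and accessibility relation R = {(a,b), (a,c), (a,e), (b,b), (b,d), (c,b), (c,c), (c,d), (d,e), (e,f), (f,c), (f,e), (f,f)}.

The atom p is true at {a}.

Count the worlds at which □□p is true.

a: successors {b, c, e}; □p there: b:F, c:F, e:F. ✗
b: successors {b, d}; □p there: b:F, d:F. ✗
c: successors {b, c, d}; □p there: b:F, c:F, d:F. ✗
d: successors {e}; □p there: e:F. ✗
e: successors {f}; □p there: f:F. ✗
f: successors {c, e, f}; □p there: c:F, e:F, f:F. ✗
Satisfying worlds: ∅.

0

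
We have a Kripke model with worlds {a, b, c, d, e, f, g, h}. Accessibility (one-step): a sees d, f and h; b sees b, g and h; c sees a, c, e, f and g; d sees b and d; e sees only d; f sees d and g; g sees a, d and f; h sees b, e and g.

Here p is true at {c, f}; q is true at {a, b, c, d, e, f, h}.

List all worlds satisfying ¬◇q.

∅

a: ◇q is T. ✗
b: ◇q is T. ✗
c: ◇q is T. ✗
d: ◇q is T. ✗
e: ◇q is T. ✗
f: ◇q is T. ✗
g: ◇q is T. ✗
h: ◇q is T. ✗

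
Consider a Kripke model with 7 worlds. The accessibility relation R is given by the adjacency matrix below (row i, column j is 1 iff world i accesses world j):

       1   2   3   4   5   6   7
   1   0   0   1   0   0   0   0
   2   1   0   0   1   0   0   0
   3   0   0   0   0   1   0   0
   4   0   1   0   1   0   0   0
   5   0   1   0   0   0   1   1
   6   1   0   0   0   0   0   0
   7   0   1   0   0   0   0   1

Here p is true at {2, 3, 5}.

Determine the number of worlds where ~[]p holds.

5

1: []p is T. ✗
2: []p is F. ✓
3: []p is T. ✗
4: []p is F. ✓
5: []p is F. ✓
6: []p is F. ✓
7: []p is F. ✓
Satisfying worlds: {2, 4, 5, 6, 7}.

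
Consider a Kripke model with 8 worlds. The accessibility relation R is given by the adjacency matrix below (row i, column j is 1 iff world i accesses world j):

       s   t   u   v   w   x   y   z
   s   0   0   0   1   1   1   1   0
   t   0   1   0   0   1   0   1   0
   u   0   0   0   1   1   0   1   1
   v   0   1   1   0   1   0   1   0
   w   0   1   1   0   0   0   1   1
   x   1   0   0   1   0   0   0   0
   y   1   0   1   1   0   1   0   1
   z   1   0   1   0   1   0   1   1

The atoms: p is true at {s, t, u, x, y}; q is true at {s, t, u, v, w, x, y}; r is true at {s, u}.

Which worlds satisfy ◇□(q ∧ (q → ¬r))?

s: successors {v, w, x, y}; □(q ∧ (q → ¬r)) there: v:F, w:F, x:F, y:F. ✗
t: successors {t, w, y}; □(q ∧ (q → ¬r)) there: t:T, w:F, y:F. ✓
u: successors {v, w, y, z}; □(q ∧ (q → ¬r)) there: v:F, w:F, y:F, z:F. ✗
v: successors {t, u, w, y}; □(q ∧ (q → ¬r)) there: t:T, u:F, w:F, y:F. ✓
w: successors {t, u, y, z}; □(q ∧ (q → ¬r)) there: t:T, u:F, y:F, z:F. ✓
x: successors {s, v}; □(q ∧ (q → ¬r)) there: s:T, v:F. ✓
y: successors {s, u, v, x, z}; □(q ∧ (q → ¬r)) there: s:T, u:F, v:F, x:F, z:F. ✓
z: successors {s, u, w, y, z}; □(q ∧ (q → ¬r)) there: s:T, u:F, w:F, y:F, z:F. ✓

{t, v, w, x, y, z}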